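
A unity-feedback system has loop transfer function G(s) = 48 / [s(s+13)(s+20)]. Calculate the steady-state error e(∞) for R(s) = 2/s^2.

65/6

System type = 1 (one pole at s=0).
K_v = lim_{s→0} s·G(s) = 48 / (13·20) = 12/65.
e_ss = 2/K_v = 2/(12/65) = 65/6.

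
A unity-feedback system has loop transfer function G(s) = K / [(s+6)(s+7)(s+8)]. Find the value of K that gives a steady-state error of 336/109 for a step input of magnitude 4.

No free integrators in G(s): this is a type 0 system.
K_p = lim_{s→0} G(s) = K / (6·7·8) = (1/336)·K.
e_ss = 4/(1 + K_p) = 336/109 ⇒ 1 + (1/336)·K = 109/84 ⇒ K = 100.

100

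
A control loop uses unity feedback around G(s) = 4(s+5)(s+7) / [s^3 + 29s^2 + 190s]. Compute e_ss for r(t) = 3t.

57/14

Lowest-order denominator term is 190s, so the open loop has 1 pole at the origin → type 1 system.
K_v = lim_{s→0} s·G(s) = 4·5·7 / 190 = 14/19.
e_ss = 3/K_v = 3/(14/19) = 57/14.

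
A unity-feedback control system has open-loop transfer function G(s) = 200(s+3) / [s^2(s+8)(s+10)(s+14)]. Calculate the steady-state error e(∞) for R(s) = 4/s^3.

112/15

Two free integrators in G(s): this is a type 2 system.
K_a = lim_{s→0} s^2·G(s) = 200·3 / (8·10·14) = 15/28.
r(t) = 2t^2 gives R(s) = 4/s^3.
e_ss = 4/K_a = 4/(15/28) = 112/15.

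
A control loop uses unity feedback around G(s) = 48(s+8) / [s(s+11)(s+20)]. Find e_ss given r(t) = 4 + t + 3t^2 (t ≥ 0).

The open loop has one pole at the origin → type 1 system. Taking each input component in turn:
  • 4: tracked with zero error.
  • t: e_ss = 1/K_v with K_v=96/55 → 55/96.
  • 3t^2: a type-1 system cannot track it, e_ss → ∞.
The unbounded component dominates.

infinity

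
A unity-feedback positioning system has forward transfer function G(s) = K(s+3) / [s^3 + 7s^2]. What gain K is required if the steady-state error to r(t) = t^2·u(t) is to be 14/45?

The denominator has no term below 7s^2 — 2 poles at s=0, type 2.
K_a = lim_{s→0} s^2·G(s) = K·3 / 7 = (3/7)·K.
e_ss = 2/K_a = 14/45 ⇒ K_a = 45/7 ⇒ K = (45/7)/(3/7) = 15.

15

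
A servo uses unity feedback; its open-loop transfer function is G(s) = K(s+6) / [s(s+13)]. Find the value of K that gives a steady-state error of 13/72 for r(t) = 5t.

60

The open loop has one pole at the origin → type 1 system.
K_v = lim_{s→0} s·G(s) = K·6 / (13) = (6/13)·K.
e_ss = 5/K_v = 13/72 ⇒ K_v = 360/13 ⇒ K = (360/13)/(6/13) = 60.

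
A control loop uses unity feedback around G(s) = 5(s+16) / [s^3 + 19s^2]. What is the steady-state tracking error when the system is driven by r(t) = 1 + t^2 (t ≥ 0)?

The denominator has no term below 19s^2 — 2 poles at s=0, type 2. Treating each term separately:
  • 1: tracked with zero error.
  • t^2: e_ss = 2/K_a with K_a=80/19 → 0.475.
Total e_ss = 0.475.

0.475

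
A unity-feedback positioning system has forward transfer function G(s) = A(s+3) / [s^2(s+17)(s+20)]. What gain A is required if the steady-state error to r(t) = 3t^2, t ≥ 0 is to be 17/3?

G(s) has two factors of s in the denominator, so the system is type 2.
K_a = lim_{s→0} s^2·G(s) = A·3 / (17·20) = (3/340)·A.
e_ss = 6/K_a = 17/3 ⇒ K_a = 18/17 ⇒ A = (18/17)/(3/340) = 120.

120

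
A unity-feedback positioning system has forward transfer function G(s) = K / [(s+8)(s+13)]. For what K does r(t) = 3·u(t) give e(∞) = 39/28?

System type = 0 (no poles at s=0).
K_p = lim_{s→0} G(s) = K / (8·13) = (1/104)·K.
e_ss = 3/(1 + K_p) = 39/28 ⇒ 1 + (1/104)·K = 28/13 ⇒ K = 120.

120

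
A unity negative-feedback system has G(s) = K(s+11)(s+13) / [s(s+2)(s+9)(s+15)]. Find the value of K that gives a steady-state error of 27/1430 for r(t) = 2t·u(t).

G(s) has one factor of s in the denominator, so the system is type 1.
K_v = lim_{s→0} s·G(s) = K·11·13 / (2·9·15) = (143/270)·K.
e_ss = 2/K_v = 27/1430 ⇒ K_v = 2860/27 ⇒ K = (2860/27)/(143/270) = 200.

200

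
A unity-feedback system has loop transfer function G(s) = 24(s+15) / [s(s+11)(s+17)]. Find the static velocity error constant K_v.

One free integrator in G(s): this is a type 1 system.
K_v = lim_{s→0} s·G(s) = 24·15 / (11·17) = 360/187.

360/187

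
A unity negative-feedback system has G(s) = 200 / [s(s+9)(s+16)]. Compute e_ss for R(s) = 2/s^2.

1.44

One free integrator in G(s): this is a type 1 system.
K_v = lim_{s→0} s·G(s) = 200 / (9·16) = 25/18.
e_ss = 2/K_v = 2/(25/18) = 1.44.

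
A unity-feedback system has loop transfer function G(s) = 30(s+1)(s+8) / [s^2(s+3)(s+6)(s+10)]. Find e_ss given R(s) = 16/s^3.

12

System type = 2 (two poles at s=0).
K_a = lim_{s→0} s^2·G(s) = 30·1·8 / (3·6·10) = 4/3.
r(t) = 8t^2 gives R(s) = 16/s^3.
e_ss = 16/K_a = 16/(4/3) = 12.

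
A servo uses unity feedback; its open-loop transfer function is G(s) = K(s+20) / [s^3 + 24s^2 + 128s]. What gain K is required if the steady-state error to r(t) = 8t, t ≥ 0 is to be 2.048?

Lowest-order denominator term is 128s, so the open loop has 1 pole at the origin → type 1 system.
K_v = lim_{s→0} s·G(s) = K·20 / 128 = (5/32)·K.
e_ss = 8/K_v = 2.048 ⇒ K_v = 125/32 ⇒ K = (125/32)/(5/32) = 25.

25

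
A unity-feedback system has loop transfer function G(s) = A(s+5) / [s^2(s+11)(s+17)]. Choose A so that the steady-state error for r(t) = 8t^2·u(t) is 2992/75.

15

System type = 2 (two poles at s=0).
K_a = lim_{s→0} s^2·G(s) = A·5 / (11·17) = (5/187)·A.
e_ss = 16/K_a = 2992/75 ⇒ K_a = 75/187 ⇒ A = (75/187)/(5/187) = 15.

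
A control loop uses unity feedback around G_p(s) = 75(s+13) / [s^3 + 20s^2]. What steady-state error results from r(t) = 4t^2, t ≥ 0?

The denominator has no term below 20s^2 — 2 poles at s=0, type 2.
K_a = lim_{s→0} s^2·G_p(s) = 75·13 / 20 = 48.75.
r(t) = 4t^2 gives R(s) = 8/s^3.
e_ss = 8/K_a = 8/48.75 = 32/195.

32/195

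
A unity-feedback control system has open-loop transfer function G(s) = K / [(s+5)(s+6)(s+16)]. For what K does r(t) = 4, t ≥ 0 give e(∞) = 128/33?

No free integrators in G(s): this is a type 0 system.
K_p = lim_{s→0} G(s) = K / (5·6·16) = (1/480)·K.
e_ss = 4/(1 + K_p) = 128/33 ⇒ 1 + (1/480)·K = 33/32 ⇒ K = 15.

15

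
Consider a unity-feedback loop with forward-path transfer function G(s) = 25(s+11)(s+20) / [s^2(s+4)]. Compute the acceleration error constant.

1375

Two free integrators in G(s): this is a type 2 system.
K_a = lim_{s→0} s^2·G(s) = 25·11·20 / (4) = 1375.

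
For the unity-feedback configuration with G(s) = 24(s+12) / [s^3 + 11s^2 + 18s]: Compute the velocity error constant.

16

The denominator has no term below 18s — 1 pole at s=0, type 1.
K_v = lim_{s→0} s·G(s) = 24·12 / 18 = 16.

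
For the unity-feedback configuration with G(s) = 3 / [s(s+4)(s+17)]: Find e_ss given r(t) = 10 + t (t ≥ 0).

The open loop has one pole at the origin → type 1 system. By superposition:
  • 10: tracked with zero error.
  • t: e_ss = 1/K_v with K_v=3/68 → 68/3.
Total e_ss = 68/3.

68/3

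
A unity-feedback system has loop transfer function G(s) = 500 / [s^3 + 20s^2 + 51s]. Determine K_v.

The denominator has no term below 51s — 1 pole at s=0, type 1.
K_v = lim_{s→0} s·G(s) = 500 / 51 = 500/51.

500/51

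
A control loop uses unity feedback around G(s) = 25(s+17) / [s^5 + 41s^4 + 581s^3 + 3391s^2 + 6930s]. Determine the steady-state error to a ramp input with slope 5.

1386/17

Factoring s from the denominator leaves a polynomial with constant term 6930, so the system is type 1.
K_v = lim_{s→0} s·G(s) = 25·17 / 6930 = 85/1386.
e_ss = 5/K_v = 5/(85/1386) = 1386/17.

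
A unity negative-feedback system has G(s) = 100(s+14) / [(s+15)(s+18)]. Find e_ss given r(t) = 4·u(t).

The open loop has no poles at the origin → type 0 system.
K_p = lim_{s→0} G(s) = 100·14 / (15·18) = 140/27.
e_ss = 4/(1 + K_p) = 4/(167/27) = 108/167.

108/167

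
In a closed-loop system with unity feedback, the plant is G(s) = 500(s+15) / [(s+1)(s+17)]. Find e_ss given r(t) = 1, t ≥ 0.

System type = 0 (no poles at s=0).
K_p = lim_{s→0} G(s) = 500·15 / (1·17) = 7500/17.
e_ss = 1/(1 + K_p) = 1/(7517/17) = 17/7517.

17/7517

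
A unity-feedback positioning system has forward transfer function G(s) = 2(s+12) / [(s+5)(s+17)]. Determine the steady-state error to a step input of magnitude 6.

The open loop has no poles at the origin → type 0 system.
K_p = lim_{s→0} G(s) = 2·12 / (5·17) = 24/85.
e_ss = 6/(1 + K_p) = 6/(109/85) = 510/109.

510/109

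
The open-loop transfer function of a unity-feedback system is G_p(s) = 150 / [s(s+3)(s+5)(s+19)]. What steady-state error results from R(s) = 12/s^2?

22.8

One free integrator in G_p(s): this is a type 1 system.
K_v = lim_{s→0} s·G_p(s) = 150 / (3·5·19) = 10/19.
e_ss = 12/K_v = 12/(10/19) = 22.8.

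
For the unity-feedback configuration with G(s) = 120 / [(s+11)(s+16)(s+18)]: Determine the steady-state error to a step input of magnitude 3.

396/137

No free integrators in G(s): this is a type 0 system.
K_p = lim_{s→0} G(s) = 120 / (11·16·18) = 5/132.
e_ss = 3/(1 + K_p) = 3/(137/132) = 396/137.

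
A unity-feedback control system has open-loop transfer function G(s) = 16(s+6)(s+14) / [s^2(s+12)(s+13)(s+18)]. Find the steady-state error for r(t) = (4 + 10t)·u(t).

G(s) has two factors of s in the denominator, so the system is type 2. By superposition:
  • 4: tracked with zero error.
  • 10t: tracked with zero error.
Total e_ss = 0.

0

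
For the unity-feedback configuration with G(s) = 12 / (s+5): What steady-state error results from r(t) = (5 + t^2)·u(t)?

infinity

System type = 0 (no poles at s=0). Taking each input component in turn:
  • 5: e_ss = 5/(1+K_p) with K_p=2.4 → 25/17.
  • t^2: a type-0 system cannot track it, e_ss → ∞.
The unbounded component dominates.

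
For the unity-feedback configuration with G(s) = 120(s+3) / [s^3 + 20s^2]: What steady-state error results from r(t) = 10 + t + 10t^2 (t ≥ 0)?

The denominator has no term below 20s^2 — 2 poles at s=0, type 2. By superposition:
  • 10: tracked with zero error.
  • t: tracked with zero error.
  • 10t^2: e_ss = 20/K_a with K_a=18 → 10/9.
Total e_ss = 10/9.

10/9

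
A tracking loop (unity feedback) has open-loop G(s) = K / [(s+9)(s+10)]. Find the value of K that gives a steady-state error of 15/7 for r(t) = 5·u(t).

G(s) has no factors of s in the denominator, so the system is type 0.
K_p = lim_{s→0} G(s) = K / (9·10) = (1/90)·K.
e_ss = 5/(1 + K_p) = 15/7 ⇒ 1 + (1/90)·K = 7/3 ⇒ K = 120.

120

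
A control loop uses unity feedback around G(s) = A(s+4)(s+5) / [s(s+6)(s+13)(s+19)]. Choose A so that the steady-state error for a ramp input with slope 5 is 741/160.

80

The open loop has one pole at the origin → type 1 system.
K_v = lim_{s→0} s·G(s) = A·4·5 / (6·13·19) = (10/741)·A.
e_ss = 5/K_v = 741/160 ⇒ K_v = 800/741 ⇒ A = (800/741)/(10/741) = 80.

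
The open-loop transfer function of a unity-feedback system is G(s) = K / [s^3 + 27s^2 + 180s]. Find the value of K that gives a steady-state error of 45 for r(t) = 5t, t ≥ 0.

20

Factoring s from the denominator leaves a polynomial with constant term 180, so the system is type 1.
K_v = lim_{s→0} s·G(s) = K / 180 = (1/180)·K.
e_ss = 5/K_v = 45 ⇒ K_v = 1/9 ⇒ K = (1/9)/(1/180) = 20.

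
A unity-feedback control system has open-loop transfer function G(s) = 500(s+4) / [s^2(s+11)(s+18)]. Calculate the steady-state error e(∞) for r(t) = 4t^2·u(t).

The open loop has two poles at the origin → type 2 system.
K_a = lim_{s→0} s^2·G(s) = 500·4 / (11·18) = 1000/99.
r(t) = 4t^2 gives R(s) = 8/s^3.
e_ss = 8/K_a = 8/(1000/99) = 0.792.

0.792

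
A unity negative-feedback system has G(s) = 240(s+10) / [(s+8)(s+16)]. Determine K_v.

0

System type = 0 (no poles at s=0).
K_v = lim_{s→0} s·G(s) = 0 (the extra factor of s kills the finite limit).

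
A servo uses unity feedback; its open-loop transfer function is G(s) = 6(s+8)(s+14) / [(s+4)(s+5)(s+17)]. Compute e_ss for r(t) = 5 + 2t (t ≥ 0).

infinity

No free integrators in G(s): this is a type 0 system. Treating each term separately:
  • 5: e_ss = 5/(1+K_p) with K_p=168/85 → 425/253.
  • 2t: a type-0 system cannot track it, e_ss → ∞.
The unbounded component dominates.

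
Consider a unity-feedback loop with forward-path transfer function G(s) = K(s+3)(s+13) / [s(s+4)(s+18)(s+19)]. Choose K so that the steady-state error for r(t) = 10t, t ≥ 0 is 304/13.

G(s) has one factor of s in the denominator, so the system is type 1.
K_v = lim_{s→0} s·G(s) = K·3·13 / (4·18·19) = (13/456)·K.
e_ss = 10/K_v = 304/13 ⇒ K_v = 65/152 ⇒ K = (65/152)/(13/456) = 15.

15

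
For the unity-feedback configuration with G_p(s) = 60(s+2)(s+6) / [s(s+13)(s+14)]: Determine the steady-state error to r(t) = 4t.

91/90

System type = 1 (one pole at s=0).
K_v = lim_{s→0} s·G_p(s) = 60·2·6 / (13·14) = 360/91.
e_ss = 4/K_v = 4/(360/91) = 91/90.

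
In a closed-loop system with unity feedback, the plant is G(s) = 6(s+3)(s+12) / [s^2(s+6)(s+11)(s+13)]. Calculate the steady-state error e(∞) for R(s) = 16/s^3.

572/9

Two free integrators in G(s): this is a type 2 system.
K_a = lim_{s→0} s^2·G(s) = 6·3·12 / (6·11·13) = 36/143.
r(t) = 8t^2 gives R(s) = 16/s^3.
e_ss = 16/K_a = 16/(36/143) = 572/9.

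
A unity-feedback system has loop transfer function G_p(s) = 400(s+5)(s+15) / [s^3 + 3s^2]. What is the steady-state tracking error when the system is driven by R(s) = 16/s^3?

Factoring s^2 from the denominator leaves a polynomial with constant term 3, so the system is type 2.
K_a = lim_{s→0} s^2·G_p(s) = 400·5·15 / 3 = 10000.
r(t) = 8t^2 gives R(s) = 16/s^3.
e_ss = 16/K_a = 16/10000 = 0.0016.

0.0016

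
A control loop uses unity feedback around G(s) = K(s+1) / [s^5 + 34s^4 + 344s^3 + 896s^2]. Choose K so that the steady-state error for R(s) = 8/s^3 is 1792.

Factoring s^2 from the denominator leaves a polynomial with constant term 896, so the system is type 2.
K_a = lim_{s→0} s^2·G(s) = K·1 / 896 = (1/896)·K.
e_ss = 8/K_a = 1792 ⇒ K_a = 1/224 ⇒ K = (1/224)/(1/896) = 4.

4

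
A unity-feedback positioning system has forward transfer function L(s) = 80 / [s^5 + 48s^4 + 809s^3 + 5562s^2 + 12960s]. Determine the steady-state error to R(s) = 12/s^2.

1944

Lowest-order denominator term is 12960s, so the open loop has 1 pole at the origin → type 1 system.
K_v = lim_{s→0} s·L(s) = 80 / 12960 = 1/162.
e_ss = 12/K_v = 12/(1/162) = 1944.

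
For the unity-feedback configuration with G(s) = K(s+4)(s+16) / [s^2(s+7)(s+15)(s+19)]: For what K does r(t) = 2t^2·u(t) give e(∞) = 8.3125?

G(s) has two factors of s in the denominator, so the system is type 2.
K_a = lim_{s→0} s^2·G(s) = K·4·16 / (7·15·19) = (64/1995)·K.
e_ss = 4/K_a = 8.3125 ⇒ K_a = 64/133 ⇒ K = (64/133)/(64/1995) = 15.

15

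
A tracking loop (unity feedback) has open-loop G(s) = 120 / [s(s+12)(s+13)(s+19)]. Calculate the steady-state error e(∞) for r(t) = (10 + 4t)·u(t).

98.8

The open loop has one pole at the origin → type 1 system. By superposition:
  • 10: tracked with zero error.
  • 4t: e_ss = 4/K_v with K_v=10/247 → 98.8.
Total e_ss = 98.8.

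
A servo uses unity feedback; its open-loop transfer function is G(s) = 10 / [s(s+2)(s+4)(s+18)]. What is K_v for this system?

G(s) has one factor of s in the denominator, so the system is type 1.
K_v = lim_{s→0} s·G(s) = 10 / (2·4·18) = 5/72.

5/72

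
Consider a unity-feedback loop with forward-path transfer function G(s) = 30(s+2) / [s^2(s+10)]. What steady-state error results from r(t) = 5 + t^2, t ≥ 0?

1/3

G(s) has two factors of s in the denominator, so the system is type 2. By superposition:
  • 5: tracked with zero error.
  • t^2: e_ss = 2/K_a with K_a=6 → 1/3.
Total e_ss = 1/3.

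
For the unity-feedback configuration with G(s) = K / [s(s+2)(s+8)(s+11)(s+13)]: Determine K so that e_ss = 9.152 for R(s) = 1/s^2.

250

System type = 1 (one pole at s=0).
K_v = lim_{s→0} s·G(s) = K / (2·8·11·13) = (1/2288)·K.
e_ss = 1/K_v = 9.152 ⇒ K_v = 125/1144 ⇒ K = (125/1144)/(1/2288) = 250.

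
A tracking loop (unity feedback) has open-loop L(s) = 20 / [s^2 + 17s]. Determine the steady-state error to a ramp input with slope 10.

8.5

The denominator has no term below 17s — 1 pole at s=0, type 1.
K_v = lim_{s→0} s·L(s) = 20 / 17 = 20/17.
e_ss = 10/K_v = 10/(20/17) = 8.5.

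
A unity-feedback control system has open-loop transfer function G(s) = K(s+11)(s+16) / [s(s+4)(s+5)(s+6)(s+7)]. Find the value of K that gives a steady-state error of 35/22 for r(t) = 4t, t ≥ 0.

12

The open loop has one pole at the origin → type 1 system.
K_v = lim_{s→0} s·G(s) = K·11·16 / (4·5·6·7) = (22/105)·K.
e_ss = 4/K_v = 35/22 ⇒ K_v = 88/35 ⇒ K = (88/35)/(22/105) = 12.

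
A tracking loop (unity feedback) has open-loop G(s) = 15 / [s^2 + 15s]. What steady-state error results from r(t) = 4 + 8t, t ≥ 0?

8

Lowest-order denominator term is 15s, so the open loop has 1 pole at the origin → type 1 system. Treating each term separately:
  • 4: tracked with zero error.
  • 8t: e_ss = 8/K_v with K_v=1 → 8.
Total e_ss = 8.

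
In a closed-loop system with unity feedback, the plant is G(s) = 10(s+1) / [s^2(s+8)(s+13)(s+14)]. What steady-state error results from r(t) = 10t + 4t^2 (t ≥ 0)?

1164.8

The open loop has two poles at the origin → type 2 system. By superposition:
  • 10t: tracked with zero error.
  • 4t^2: e_ss = 8/K_a with K_a=5/728 → 1164.8.
Total e_ss = 1164.8.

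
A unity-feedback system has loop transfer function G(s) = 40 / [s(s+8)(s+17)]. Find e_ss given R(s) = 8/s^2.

27.2

The open loop has one pole at the origin → type 1 system.
K_v = lim_{s→0} s·G(s) = 40 / (8·17) = 5/17.
e_ss = 8/K_v = 8/(5/17) = 27.2.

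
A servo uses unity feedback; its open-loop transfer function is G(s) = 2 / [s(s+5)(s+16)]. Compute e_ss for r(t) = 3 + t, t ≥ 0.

G(s) has one factor of s in the denominator, so the system is type 1. Taking each input component in turn:
  • 3: tracked with zero error.
  • t: e_ss = 1/K_v with K_v=0.025 → 40.
Total e_ss = 40.

40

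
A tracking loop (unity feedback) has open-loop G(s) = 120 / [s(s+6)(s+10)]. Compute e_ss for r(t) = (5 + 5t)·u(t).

The open loop has one pole at the origin → type 1 system. Treating each term separately:
  • 5: tracked with zero error.
  • 5t: e_ss = 5/K_v with K_v=2 → 2.5.
Total e_ss = 2.5.

2.5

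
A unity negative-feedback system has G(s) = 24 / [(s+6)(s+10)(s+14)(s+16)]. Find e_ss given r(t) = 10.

No free integrators in G(s): this is a type 0 system.
K_p = lim_{s→0} G(s) = 24 / (6·10·14·16) = 1/560.
e_ss = 10/(1 + K_p) = 10/(561/560) = 5600/561.

5600/561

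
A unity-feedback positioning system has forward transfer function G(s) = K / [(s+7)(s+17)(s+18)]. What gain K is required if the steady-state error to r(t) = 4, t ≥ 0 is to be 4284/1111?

80

System type = 0 (no poles at s=0).
K_p = lim_{s→0} G(s) = K / (7·17·18) = (1/2142)·K.
e_ss = 4/(1 + K_p) = 4284/1111 ⇒ 1 + (1/2142)·K = 1111/1071 ⇒ K = 80.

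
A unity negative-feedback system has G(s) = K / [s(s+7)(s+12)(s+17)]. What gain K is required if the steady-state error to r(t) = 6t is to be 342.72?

One free integrator in G(s): this is a type 1 system.
K_v = lim_{s→0} s·G(s) = K / (7·12·17) = (1/1428)·K.
e_ss = 6/K_v = 342.72 ⇒ K_v = 25/1428 ⇒ K = (25/1428)/(1/1428) = 25.

25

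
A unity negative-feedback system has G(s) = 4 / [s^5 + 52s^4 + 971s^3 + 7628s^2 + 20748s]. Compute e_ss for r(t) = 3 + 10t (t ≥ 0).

Lowest-order denominator term is 20748s, so the open loop has 1 pole at the origin → type 1 system. Taking each input component in turn:
  • 3: tracked with zero error.
  • 10t: e_ss = 10/K_v with K_v=1/5187 → 51870.
Total e_ss = 51870.

51870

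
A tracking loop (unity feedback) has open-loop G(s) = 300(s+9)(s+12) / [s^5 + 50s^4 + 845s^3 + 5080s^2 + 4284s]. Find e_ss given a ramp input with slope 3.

Factoring s from the denominator leaves a polynomial with constant term 4284, so the system is type 1.
K_v = lim_{s→0} s·G(s) = 300·9·12 / 4284 = 900/119.
e_ss = 3/K_v = 3/(900/119) = 119/300.

119/300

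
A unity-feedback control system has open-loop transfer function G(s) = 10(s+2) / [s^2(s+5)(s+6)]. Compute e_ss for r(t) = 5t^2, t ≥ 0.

The open loop has two poles at the origin → type 2 system.
K_a = lim_{s→0} s^2·G(s) = 10·2 / (5·6) = 2/3.
r(t) = 5t^2 gives R(s) = 10/s^3.
e_ss = 10/K_a = 10/(2/3) = 15.

15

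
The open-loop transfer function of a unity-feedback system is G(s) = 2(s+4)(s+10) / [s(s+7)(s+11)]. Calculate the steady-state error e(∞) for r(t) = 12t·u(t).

11.55

System type = 1 (one pole at s=0).
K_v = lim_{s→0} s·G(s) = 2·4·10 / (7·11) = 80/77.
e_ss = 12/K_v = 12/(80/77) = 11.55.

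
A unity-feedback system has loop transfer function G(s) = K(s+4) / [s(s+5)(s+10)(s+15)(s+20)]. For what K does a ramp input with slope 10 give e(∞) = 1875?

G(s) has one factor of s in the denominator, so the system is type 1.
K_v = lim_{s→0} s·G(s) = K·4 / (5·10·15·20) = (1/3750)·K.
e_ss = 10/K_v = 1875 ⇒ K_v = 2/375 ⇒ K = (2/375)/(1/3750) = 20.

20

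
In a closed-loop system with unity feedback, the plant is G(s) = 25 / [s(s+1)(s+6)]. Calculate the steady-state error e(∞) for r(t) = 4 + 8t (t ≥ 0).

1.92

One free integrator in G(s): this is a type 1 system. By superposition:
  • 4: tracked with zero error.
  • 8t: e_ss = 8/K_v with K_v=25/6 → 1.92.
Total e_ss = 1.92.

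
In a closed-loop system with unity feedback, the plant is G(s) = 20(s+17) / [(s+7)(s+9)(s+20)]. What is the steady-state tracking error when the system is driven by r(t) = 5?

3.9375

The open loop has no poles at the origin → type 0 system.
K_p = lim_{s→0} G(s) = 20·17 / (7·9·20) = 17/63.
e_ss = 5/(1 + K_p) = 5/(80/63) = 3.9375.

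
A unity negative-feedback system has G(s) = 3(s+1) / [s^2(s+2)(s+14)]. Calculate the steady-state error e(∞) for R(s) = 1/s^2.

0

G(s) has two factors of s in the denominator, so the system is type 2.
K_v = ∞ for a type-2 system; e_ss to a ramp is zero.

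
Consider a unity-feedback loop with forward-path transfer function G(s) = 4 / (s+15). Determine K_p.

4/15

System type = 0 (no poles at s=0).
K_p = lim_{s→0} G(s) = 4 / (15) = 4/15.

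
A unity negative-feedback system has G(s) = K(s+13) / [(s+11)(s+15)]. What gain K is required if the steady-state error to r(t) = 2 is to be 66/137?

No free integrators in G(s): this is a type 0 system.
K_p = lim_{s→0} G(s) = K·13 / (11·15) = (13/165)·K.
e_ss = 2/(1 + K_p) = 66/137 ⇒ 1 + (13/165)·K = 137/33 ⇒ K = 40.

40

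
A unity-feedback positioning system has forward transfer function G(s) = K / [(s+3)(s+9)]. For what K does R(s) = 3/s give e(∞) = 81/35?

System type = 0 (no poles at s=0).
K_p = lim_{s→0} G(s) = K / (3·9) = (1/27)·K.
e_ss = 3/(1 + K_p) = 81/35 ⇒ 1 + (1/27)·K = 35/27 ⇒ K = 8.

8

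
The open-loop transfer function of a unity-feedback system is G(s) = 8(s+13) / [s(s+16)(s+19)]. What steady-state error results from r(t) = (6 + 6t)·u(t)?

228/13

One free integrator in G(s): this is a type 1 system. Taking each input component in turn:
  • 6: tracked with zero error.
  • 6t: e_ss = 6/K_v with K_v=13/38 → 228/13.
Total e_ss = 228/13.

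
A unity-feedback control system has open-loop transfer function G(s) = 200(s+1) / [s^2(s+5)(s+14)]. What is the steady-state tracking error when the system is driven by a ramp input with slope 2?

System type = 2 (two poles at s=0).
K_v = ∞ for a type-2 system; e_ss to a ramp is zero.

0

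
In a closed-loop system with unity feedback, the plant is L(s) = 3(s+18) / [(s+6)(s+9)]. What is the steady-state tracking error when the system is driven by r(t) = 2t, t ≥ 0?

infinity

L(s) has no factors of s in the denominator, so the system is type 0.
K_v = lim_{s→0} s·L(s) = 0; the steady-state error to this ramp input grows without bound.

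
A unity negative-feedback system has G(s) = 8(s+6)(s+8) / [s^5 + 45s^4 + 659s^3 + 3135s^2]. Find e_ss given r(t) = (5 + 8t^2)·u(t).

Lowest-order denominator term is 3135s^2, so the open loop has 2 poles at the origin → type 2 system. Treating each term separately:
  • 5: tracked with zero error.
  • 8t^2: e_ss = 16/K_a with K_a=128/1045 → 130.625.
Total e_ss = 130.625.

130.625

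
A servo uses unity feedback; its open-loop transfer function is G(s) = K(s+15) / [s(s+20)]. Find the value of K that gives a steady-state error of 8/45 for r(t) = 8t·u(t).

One free integrator in G(s): this is a type 1 system.
K_v = lim_{s→0} s·G(s) = K·15 / (20) = 0.75·K.
e_ss = 8/K_v = 8/45 ⇒ K_v = 45 ⇒ K = 45/0.75 = 60.

60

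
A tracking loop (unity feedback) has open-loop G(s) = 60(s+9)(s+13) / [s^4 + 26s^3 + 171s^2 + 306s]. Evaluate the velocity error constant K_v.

390/17

Factoring s from the denominator leaves a polynomial with constant term 306, so the system is type 1.
K_v = lim_{s→0} s·G(s) = 60·9·13 / 306 = 390/17.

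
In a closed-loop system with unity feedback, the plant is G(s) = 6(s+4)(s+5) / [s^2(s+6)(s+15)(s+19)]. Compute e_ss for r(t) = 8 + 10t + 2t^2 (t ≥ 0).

57

System type = 2 (two poles at s=0). By superposition:
  • 8: tracked with zero error.
  • 10t: tracked with zero error.
  • 2t^2: e_ss = 4/K_a with K_a=4/57 → 57.
Total e_ss = 57.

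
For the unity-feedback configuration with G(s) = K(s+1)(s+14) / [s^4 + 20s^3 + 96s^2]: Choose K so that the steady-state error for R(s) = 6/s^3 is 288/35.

Lowest-order denominator term is 96s^2, so the open loop has 2 poles at the origin → type 2 system.
K_a = lim_{s→0} s^2·G(s) = K·1·14 / 96 = (7/48)·K.
e_ss = 6/K_a = 288/35 ⇒ K_a = 35/48 ⇒ K = (35/48)/(7/48) = 5.

5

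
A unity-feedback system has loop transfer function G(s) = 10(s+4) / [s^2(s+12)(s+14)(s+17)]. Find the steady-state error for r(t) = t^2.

Two free integrators in G(s): this is a type 2 system.
K_a = lim_{s→0} s^2·G(s) = 10·4 / (12·14·17) = 5/357.
r(t) = t^2 gives R(s) = 2/s^3.
e_ss = 2/K_a = 2/(5/357) = 142.8.

142.8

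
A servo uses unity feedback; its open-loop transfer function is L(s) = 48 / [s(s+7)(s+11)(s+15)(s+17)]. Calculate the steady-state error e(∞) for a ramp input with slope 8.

3272.5

System type = 1 (one pole at s=0).
K_v = lim_{s→0} s·L(s) = 48 / (7·11·15·17) = 16/6545.
e_ss = 8/K_v = 8/(16/6545) = 3272.5.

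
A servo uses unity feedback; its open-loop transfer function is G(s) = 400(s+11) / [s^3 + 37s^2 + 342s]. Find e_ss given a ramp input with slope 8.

171/275

The denominator has no term below 342s — 1 pole at s=0, type 1.
K_v = lim_{s→0} s·G(s) = 400·11 / 342 = 2200/171.
e_ss = 8/K_v = 8/(2200/171) = 171/275.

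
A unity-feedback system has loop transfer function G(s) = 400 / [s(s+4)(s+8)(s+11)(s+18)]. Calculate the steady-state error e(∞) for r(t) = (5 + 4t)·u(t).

One free integrator in G(s): this is a type 1 system. By superposition:
  • 5: tracked with zero error.
  • 4t: e_ss = 4/K_v with K_v=25/396 → 63.36.
Total e_ss = 63.36.

63.36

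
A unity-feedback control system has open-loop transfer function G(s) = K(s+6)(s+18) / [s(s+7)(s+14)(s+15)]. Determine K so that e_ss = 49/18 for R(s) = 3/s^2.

15

System type = 1 (one pole at s=0).
K_v = lim_{s→0} s·G(s) = K·6·18 / (7·14·15) = (18/245)·K.
e_ss = 3/K_v = 49/18 ⇒ K_v = 54/49 ⇒ K = (54/49)/(18/245) = 15.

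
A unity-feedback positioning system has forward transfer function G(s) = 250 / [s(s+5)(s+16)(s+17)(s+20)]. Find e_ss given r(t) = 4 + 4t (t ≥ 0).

435.2

The open loop has one pole at the origin → type 1 system. Treating each term separately:
  • 4: tracked with zero error.
  • 4t: e_ss = 4/K_v with K_v=5/544 → 435.2.
Total e_ss = 435.2.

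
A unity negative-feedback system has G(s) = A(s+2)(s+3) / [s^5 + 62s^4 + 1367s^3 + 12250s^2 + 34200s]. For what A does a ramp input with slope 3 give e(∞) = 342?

The denominator has no term below 34200s — 1 pole at s=0, type 1.
K_v = lim_{s→0} s·G(s) = A·2·3 / 34200 = (1/5700)·A.
e_ss = 3/K_v = 342 ⇒ K_v = 1/114 ⇒ A = (1/114)/(1/5700) = 50.

50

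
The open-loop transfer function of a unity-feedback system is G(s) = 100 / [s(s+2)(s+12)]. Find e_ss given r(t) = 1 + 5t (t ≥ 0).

1.2

System type = 1 (one pole at s=0). By superposition:
  • 1: tracked with zero error.
  • 5t: e_ss = 5/K_v with K_v=25/6 → 1.2.
Total e_ss = 1.2.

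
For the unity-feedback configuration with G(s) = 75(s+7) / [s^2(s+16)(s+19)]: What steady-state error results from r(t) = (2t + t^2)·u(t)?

G(s) has two factors of s in the denominator, so the system is type 2. Taking each input component in turn:
  • 2t: tracked with zero error.
  • t^2: e_ss = 2/K_a with K_a=525/304 → 608/525.
Total e_ss = 608/525.

608/525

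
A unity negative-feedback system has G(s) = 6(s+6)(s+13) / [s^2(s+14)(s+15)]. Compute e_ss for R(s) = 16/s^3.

280/39

G(s) has two factors of s in the denominator, so the system is type 2.
K_a = lim_{s→0} s^2·G(s) = 6·6·13 / (14·15) = 78/35.
r(t) = 8t^2 gives R(s) = 16/s^3.
e_ss = 16/K_a = 16/(78/35) = 280/39.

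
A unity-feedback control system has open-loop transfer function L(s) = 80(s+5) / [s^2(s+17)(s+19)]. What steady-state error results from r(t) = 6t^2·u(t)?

The open loop has two poles at the origin → type 2 system.
K_a = lim_{s→0} s^2·L(s) = 80·5 / (17·19) = 400/323.
r(t) = 6t^2 gives R(s) = 12/s^3.
e_ss = 12/K_a = 12/(400/323) = 9.69.

9.69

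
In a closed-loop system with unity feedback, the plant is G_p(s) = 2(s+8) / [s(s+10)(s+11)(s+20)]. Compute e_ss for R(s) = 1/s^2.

137.5

One free integrator in G_p(s): this is a type 1 system.
K_v = lim_{s→0} s·G_p(s) = 2·8 / (10·11·20) = 2/275.
e_ss = 1/K_v = 1/(2/275) = 137.5.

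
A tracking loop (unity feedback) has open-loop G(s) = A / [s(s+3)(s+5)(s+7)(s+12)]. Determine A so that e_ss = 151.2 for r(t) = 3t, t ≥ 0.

25

G(s) has one factor of s in the denominator, so the system is type 1.
K_v = lim_{s→0} s·G(s) = A / (3·5·7·12) = (1/1260)·A.
e_ss = 3/K_v = 151.2 ⇒ K_v = 5/252 ⇒ A = (5/252)/(1/1260) = 25.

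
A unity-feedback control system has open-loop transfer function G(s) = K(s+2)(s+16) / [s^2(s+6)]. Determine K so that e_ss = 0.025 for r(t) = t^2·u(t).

15

Two free integrators in G(s): this is a type 2 system.
K_a = lim_{s→0} s^2·G(s) = K·2·16 / (6) = (16/3)·K.
e_ss = 2/K_a = 0.025 ⇒ K_a = 80 ⇒ K = 80/(16/3) = 15.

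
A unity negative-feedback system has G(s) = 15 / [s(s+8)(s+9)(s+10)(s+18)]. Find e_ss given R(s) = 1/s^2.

The open loop has one pole at the origin → type 1 system.
K_v = lim_{s→0} s·G(s) = 15 / (8·9·10·18) = 1/864.
e_ss = 1/K_v = 1/(1/864) = 864.

864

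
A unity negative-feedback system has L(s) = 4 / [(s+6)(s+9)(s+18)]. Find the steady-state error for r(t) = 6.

The open loop has no poles at the origin → type 0 system.
K_p = lim_{s→0} L(s) = 4 / (6·9·18) = 1/243.
e_ss = 6/(1 + K_p) = 6/(244/243) = 729/122.

729/122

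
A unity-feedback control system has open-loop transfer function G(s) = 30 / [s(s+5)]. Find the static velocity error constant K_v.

6

System type = 1 (one pole at s=0).
K_v = lim_{s→0} s·G(s) = 30 / (5) = 6.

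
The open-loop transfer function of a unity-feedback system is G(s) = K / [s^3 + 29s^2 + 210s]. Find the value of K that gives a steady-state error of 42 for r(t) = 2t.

10

Factoring s from the denominator leaves a polynomial with constant term 210, so the system is type 1.
K_v = lim_{s→0} s·G(s) = K / 210 = (1/210)·K.
e_ss = 2/K_v = 42 ⇒ K_v = 1/21 ⇒ K = (1/21)/(1/210) = 10.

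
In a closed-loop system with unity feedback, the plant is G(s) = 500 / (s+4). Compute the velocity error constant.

System type = 0 (no poles at s=0).
K_v = lim_{s→0} s·G(s) = 0 (the extra factor of s kills the finite limit).

0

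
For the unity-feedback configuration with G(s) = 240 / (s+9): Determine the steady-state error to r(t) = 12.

No free integrators in G(s): this is a type 0 system.
K_p = lim_{s→0} G(s) = 240 / (9) = 80/3.
e_ss = 12/(1 + K_p) = 12/(83/3) = 36/83.

36/83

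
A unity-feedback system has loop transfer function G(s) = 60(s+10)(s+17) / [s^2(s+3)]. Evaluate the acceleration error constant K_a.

3400

Two free integrators in G(s): this is a type 2 system.
K_a = lim_{s→0} s^2·G(s) = 60·10·17 / (3) = 3400.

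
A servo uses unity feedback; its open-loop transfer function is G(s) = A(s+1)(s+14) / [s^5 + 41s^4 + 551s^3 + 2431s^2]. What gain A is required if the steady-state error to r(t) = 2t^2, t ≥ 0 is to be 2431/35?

Factoring s^2 from the denominator leaves a polynomial with constant term 2431, so the system is type 2.
K_a = lim_{s→0} s^2·G(s) = A·1·14 / 2431 = (14/2431)·A.
e_ss = 4/K_a = 2431/35 ⇒ K_a = 140/2431 ⇒ A = (140/2431)/(14/2431) = 10.

10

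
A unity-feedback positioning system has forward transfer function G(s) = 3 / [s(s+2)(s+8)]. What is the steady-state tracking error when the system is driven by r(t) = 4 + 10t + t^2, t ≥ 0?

infinity

G(s) has one factor of s in the denominator, so the system is type 1. Taking each input component in turn:
  • 4: tracked with zero error.
  • 10t: e_ss = 10/K_v with K_v=0.1875 → 160/3.
  • t^2: a type-1 system cannot track it, e_ss → ∞.
The unbounded component dominates.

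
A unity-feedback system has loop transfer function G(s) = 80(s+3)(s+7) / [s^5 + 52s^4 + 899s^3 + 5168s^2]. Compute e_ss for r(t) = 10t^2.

Lowest-order denominator term is 5168s^2, so the open loop has 2 poles at the origin → type 2 system.
K_a = lim_{s→0} s^2·G(s) = 80·3·7 / 5168 = 105/323.
r(t) = 10t^2 gives R(s) = 20/s^3.
e_ss = 20/K_a = 20/(105/323) = 1292/21.

1292/21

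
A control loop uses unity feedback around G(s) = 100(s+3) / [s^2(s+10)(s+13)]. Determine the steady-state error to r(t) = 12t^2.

10.4

The open loop has two poles at the origin → type 2 system.
K_a = lim_{s→0} s^2·G(s) = 100·3 / (10·13) = 30/13.
r(t) = 12t^2 gives R(s) = 24/s^3.
e_ss = 24/K_a = 24/(30/13) = 10.4.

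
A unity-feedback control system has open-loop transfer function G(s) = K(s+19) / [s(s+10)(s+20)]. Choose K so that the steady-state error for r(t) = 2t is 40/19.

10

The open loop has one pole at the origin → type 1 system.
K_v = lim_{s→0} s·G(s) = K·19 / (10·20) = 0.095·K.
e_ss = 2/K_v = 40/19 ⇒ K_v = 0.95 ⇒ K = 0.95/0.095 = 10.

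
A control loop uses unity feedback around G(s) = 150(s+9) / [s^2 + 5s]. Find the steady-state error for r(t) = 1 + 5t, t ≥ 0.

Factoring s from the denominator leaves a polynomial with constant term 5, so the system is type 1. By superposition:
  • 1: tracked with zero error.
  • 5t: e_ss = 5/K_v with K_v=270 → 1/54.
Total e_ss = 1/54.

1/54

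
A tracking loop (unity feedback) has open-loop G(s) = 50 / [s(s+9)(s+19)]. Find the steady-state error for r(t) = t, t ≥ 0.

3.42

G(s) has one factor of s in the denominator, so the system is type 1.
K_v = lim_{s→0} s·G(s) = 50 / (9·19) = 50/171.
e_ss = 1/K_v = 1/(50/171) = 3.42.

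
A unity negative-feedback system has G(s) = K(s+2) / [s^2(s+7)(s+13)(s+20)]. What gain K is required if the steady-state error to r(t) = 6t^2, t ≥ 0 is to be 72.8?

The open loop has two poles at the origin → type 2 system.
K_a = lim_{s→0} s^2·G(s) = K·2 / (7·13·20) = (1/910)·K.
e_ss = 12/K_a = 72.8 ⇒ K_a = 15/91 ⇒ K = (15/91)/(1/910) = 150.

150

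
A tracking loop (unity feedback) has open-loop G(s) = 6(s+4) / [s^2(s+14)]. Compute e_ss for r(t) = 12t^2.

Two free integrators in G(s): this is a type 2 system.
K_a = lim_{s→0} s^2·G(s) = 6·4 / (14) = 12/7.
r(t) = 12t^2 gives R(s) = 24/s^3.
e_ss = 24/K_a = 24/(12/7) = 14.

14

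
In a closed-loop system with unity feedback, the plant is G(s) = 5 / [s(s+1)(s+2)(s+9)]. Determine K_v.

5/18

System type = 1 (one pole at s=0).
K_v = lim_{s→0} s·G(s) = 5 / (1·2·9) = 5/18.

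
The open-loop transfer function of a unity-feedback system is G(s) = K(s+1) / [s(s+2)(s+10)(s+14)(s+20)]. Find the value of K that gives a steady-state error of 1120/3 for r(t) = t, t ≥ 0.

G(s) has one factor of s in the denominator, so the system is type 1.
K_v = lim_{s→0} s·G(s) = K·1 / (2·10·14·20) = (1/5600)·K.
e_ss = 1/K_v = 1120/3 ⇒ K_v = 3/1120 ⇒ K = (3/1120)/(1/5600) = 15.

15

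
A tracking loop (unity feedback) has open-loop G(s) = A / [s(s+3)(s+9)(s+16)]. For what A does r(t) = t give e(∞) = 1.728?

250

G(s) has one factor of s in the denominator, so the system is type 1.
K_v = lim_{s→0} s·G(s) = A / (3·9·16) = (1/432)·A.
e_ss = 1/K_v = 1.728 ⇒ K_v = 125/216 ⇒ A = (125/216)/(1/432) = 250.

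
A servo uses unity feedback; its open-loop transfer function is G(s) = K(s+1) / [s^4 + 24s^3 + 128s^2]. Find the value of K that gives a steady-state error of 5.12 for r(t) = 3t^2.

150

The denominator has no term below 128s^2 — 2 poles at s=0, type 2.
K_a = lim_{s→0} s^2·G(s) = K·1 / 128 = (1/128)·K.
e_ss = 6/K_a = 5.12 ⇒ K_a = 75/64 ⇒ K = (75/64)/(1/128) = 150.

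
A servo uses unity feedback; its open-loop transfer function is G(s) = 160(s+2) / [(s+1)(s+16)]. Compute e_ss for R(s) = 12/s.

G(s) has no factors of s in the denominator, so the system is type 0.
K_p = lim_{s→0} G(s) = 160·2 / (1·16) = 20.
e_ss = 12/(1 + K_p) = 12/21 = 4/7.

4/7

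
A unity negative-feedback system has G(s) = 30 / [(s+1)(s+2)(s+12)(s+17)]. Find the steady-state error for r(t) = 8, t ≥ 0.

544/73

G(s) has no factors of s in the denominator, so the system is type 0.
K_p = lim_{s→0} G(s) = 30 / (1·2·12·17) = 5/68.
e_ss = 8/(1 + K_p) = 8/(73/68) = 544/73.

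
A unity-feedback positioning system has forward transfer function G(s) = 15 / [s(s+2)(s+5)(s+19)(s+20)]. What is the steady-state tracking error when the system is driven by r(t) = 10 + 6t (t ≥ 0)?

G(s) has one factor of s in the denominator, so the system is type 1. Treating each term separately:
  • 10: tracked with zero error.
  • 6t: e_ss = 6/K_v with K_v=3/760 → 1520.
Total e_ss = 1520.

1520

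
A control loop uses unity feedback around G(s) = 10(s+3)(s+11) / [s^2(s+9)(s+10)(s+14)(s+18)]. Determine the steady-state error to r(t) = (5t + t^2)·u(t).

Two free integrators in G(s): this is a type 2 system. By superposition:
  • 5t: tracked with zero error.
  • t^2: e_ss = 2/K_a with K_a=11/756 → 1512/11.
Total e_ss = 1512/11.

1512/11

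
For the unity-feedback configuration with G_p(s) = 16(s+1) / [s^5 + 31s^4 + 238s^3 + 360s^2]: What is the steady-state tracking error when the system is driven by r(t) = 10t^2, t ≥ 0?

450

Factoring s^2 from the denominator leaves a polynomial with constant term 360, so the system is type 2.
K_a = lim_{s→0} s^2·G_p(s) = 16·1 / 360 = 2/45.
r(t) = 10t^2 gives R(s) = 20/s^3.
e_ss = 20/K_a = 20/(2/45) = 450.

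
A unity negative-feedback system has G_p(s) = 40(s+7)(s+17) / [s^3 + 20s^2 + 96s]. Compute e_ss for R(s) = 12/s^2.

144/595

The denominator has no term below 96s — 1 pole at s=0, type 1.
K_v = lim_{s→0} s·G_p(s) = 40·7·17 / 96 = 595/12.
e_ss = 12/K_v = 12/(595/12) = 144/595.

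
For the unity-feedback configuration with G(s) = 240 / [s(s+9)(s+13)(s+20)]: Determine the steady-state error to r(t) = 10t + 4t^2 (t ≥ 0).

infinity

One free integrator in G(s): this is a type 1 system. By superposition:
  • 10t: e_ss = 10/K_v with K_v=4/39 → 97.5.
  • 4t^2: a type-1 system cannot track it, e_ss → ∞.
The unbounded component dominates.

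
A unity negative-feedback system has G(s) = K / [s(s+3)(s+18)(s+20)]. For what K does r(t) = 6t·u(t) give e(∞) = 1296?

System type = 1 (one pole at s=0).
K_v = lim_{s→0} s·G(s) = K / (3·18·20) = (1/1080)·K.
e_ss = 6/K_v = 1296 ⇒ K_v = 1/216 ⇒ K = (1/216)/(1/1080) = 5.

5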